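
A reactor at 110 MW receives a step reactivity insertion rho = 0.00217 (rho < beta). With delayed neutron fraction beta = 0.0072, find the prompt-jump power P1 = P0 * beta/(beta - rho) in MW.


P1/P0 = beta / (beta - rho)
P1/P0 = 0.0072 / (0.0072 - 0.00217) = 1.431412
P1 = 110 * 1.431412 = 157.46 MW

157.46


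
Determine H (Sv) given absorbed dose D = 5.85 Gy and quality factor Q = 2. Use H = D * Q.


H = D * Q
H = 5.85 * 2
H = 11.700 Sv

11.700


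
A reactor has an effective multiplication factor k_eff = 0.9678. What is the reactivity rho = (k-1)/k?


rho = (k_eff - 1) / k_eff
rho = (0.9678 - 1) / 0.9678
rho = -0.033271

-0.033271


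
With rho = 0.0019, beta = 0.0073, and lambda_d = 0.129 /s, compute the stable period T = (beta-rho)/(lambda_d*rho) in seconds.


T = (beta - rho) / (lambda_d * rho)
T = (0.0073 - 0.0019) / (0.129 * 0.0019)
T = 22.032 s

22.032


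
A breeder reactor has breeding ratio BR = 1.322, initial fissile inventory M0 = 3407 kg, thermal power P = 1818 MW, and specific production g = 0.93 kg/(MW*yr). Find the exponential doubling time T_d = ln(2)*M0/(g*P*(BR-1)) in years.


Breeding gain G = BR - 1 = 1.322 - 1 = 0.322
Fissile production rate = g * P * G = 0.93 * 1818 * 0.322 = 544.41828 kg/yr
T_d = ln(2) * M0 / (g * P * G)
T_d = ln(2) * 3407 / 544.41828 = 4.3378 yr

4.3378


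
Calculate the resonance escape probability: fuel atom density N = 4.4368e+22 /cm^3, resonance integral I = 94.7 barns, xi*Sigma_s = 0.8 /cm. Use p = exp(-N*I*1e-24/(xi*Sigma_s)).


p = exp(-N * I * 1e-24 / (xi*Sigma_s))
p = exp(-4.4368e+22 * 94.7 * 1e-24 / 0.8)
p = 0.0052367

0.0052367


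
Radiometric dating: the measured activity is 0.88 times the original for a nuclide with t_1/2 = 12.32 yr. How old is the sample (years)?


lambda = ln(2) / t_half = ln(2) / 12.32 = 0.05626195 /yr
t = -ln(A/A0) / lambda
t = -ln(0.88) / 0.05626195
t = 2.2721 yr

2.2721


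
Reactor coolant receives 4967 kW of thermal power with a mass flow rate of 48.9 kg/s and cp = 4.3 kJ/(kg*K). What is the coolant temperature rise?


dT = Q / (m_dot * cp)
dT = 4967 / (48.9 * 4.3)
dT = 23.622 C

23.622


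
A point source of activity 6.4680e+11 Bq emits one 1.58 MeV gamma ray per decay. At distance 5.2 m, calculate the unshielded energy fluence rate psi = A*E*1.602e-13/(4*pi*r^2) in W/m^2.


psi = A * E * 1.602e-13 / (4*pi*r^2)
psi = 6.4680e+11 * 1.58 * 1.602e-13 / (4*pi*5.2^2)
psi = 4.8181e-04 W/m^2

4.8181e-04


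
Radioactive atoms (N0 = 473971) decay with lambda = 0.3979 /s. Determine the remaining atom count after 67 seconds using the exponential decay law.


N = N0 * exp(-lambda * t)
N = 473971 * exp(-0.3979 * 67)
N = 1.2525e-06

1.2525e-06


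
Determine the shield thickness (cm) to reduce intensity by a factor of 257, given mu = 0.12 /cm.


x = ln(factor) / mu
x = ln(257) / 0.12
x = 46.242 cm

46.242


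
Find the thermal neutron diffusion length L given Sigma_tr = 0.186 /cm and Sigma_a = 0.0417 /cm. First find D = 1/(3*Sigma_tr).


D = 1 / (3 * Sigma_tr) = 1 / (3 * 0.186) = 1.792115 cm
L = sqrt(D / Sigma_a)
L = sqrt(1.792115 / 0.0417)
L = 6.5556 cm

6.5556


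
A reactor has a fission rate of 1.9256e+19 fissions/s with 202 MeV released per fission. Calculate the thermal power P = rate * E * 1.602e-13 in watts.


P = fission_rate * E_MeV * 1.602e-13
P = 1.9256e+19 * 202 * 1.602e-13
P = 6.2313e+08 W

6.2313e+08


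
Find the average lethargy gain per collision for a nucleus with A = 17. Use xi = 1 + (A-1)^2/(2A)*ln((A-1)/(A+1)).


xi = 1 + (A-1)^2/(2A) * ln((A-1)/(A+1))
xi = 1 + (17-1)^2/(2*17) * ln((17-1)/(17 +1))
xi = 0.11316

0.11316


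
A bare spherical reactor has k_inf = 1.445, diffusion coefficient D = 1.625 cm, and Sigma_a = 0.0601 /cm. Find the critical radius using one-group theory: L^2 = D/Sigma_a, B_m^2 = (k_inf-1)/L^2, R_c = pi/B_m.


L^2 = D / Sigma_a = 1.625 / 0.0601 = 27.03827 cm^2
B_m^2 = (k_inf - 1) / L^2 = (1.445 - 1) / 27.03827 = 0.01645815 /cm^2
For a bare sphere: B_g = pi/R, so R_c = pi / sqrt(B_m^2)
R_c = pi / sqrt(0.01645815) = 24.488 cm

24.488


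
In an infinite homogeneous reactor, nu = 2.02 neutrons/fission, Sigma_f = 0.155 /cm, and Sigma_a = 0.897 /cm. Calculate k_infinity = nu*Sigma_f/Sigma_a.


k_inf = nu * Sigma_f / Sigma_a
k_inf = 2.02 * 0.155 / 0.897
k_inf = 0.34905

0.34905


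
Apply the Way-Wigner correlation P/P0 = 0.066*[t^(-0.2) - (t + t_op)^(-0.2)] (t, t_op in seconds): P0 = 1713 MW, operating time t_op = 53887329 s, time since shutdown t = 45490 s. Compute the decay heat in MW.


P/P0 = 0.066 * [t^(-0.2) - (t + t_op)^(-0.2)]
P/P0 = 0.066 * [45490^(-0.2) - (45490 + 53887329)^(-0.2)]
P/P0 = 0.066 * [0.1170622 - 0.02842035] = 0.005850362
P = 1713 * 0.005850362 = 10.022 MW

10.022


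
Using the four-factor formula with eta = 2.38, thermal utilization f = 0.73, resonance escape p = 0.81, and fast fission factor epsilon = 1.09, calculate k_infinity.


k_inf = eta * f * p * epsilon
k_inf = 2.38 * 0.73 * 0.81 * 1.09
k_inf = 1.5340

1.5340


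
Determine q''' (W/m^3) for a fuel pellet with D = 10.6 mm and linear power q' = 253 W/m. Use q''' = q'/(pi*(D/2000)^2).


r = D / 2 / 1000 = 10.6 / 2 / 1000 = 0.0053 m
q''' = q' / (pi * r^2)
q''' = 253 / (pi * 0.0053^2)
q''' = 2.8669e+06 W/m^3

2.8669e+06


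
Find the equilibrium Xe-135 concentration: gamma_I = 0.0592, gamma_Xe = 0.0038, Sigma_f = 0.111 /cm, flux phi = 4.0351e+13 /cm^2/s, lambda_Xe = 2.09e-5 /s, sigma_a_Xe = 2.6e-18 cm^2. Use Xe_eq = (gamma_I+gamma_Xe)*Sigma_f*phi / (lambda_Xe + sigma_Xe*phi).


Xe_eq = (gamma_I + gamma_Xe) * Sigma_f * phi / (lambda_Xe + sigma_Xe * phi)
Numerator = (0.0592 + 0.0038) * 0.111 * 4.0351e+13 = 2.821745e+11
Denominator = 2.09e-5 + 2.6e-18 * 4.0351e+13 = 1.258126e-04
Xe_eq = 2.821745e+11 / 1.258126e-04 = 2.2428e+15 /cm^3

2.2428e+15


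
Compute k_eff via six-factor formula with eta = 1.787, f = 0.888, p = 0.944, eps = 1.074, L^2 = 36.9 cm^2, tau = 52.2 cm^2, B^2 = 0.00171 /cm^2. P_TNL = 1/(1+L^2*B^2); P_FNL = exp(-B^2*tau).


k_inf = eta*f*p*eps = 1.787*0.888*0.944*1.074 = 1.608843
P_TNL = 1/(1 + L^2*B^2) = 1/(1 + 36.9*0.00171) = 0.9406462
P_FNL = exp(-B^2*tau) = exp(-0.00171*52.2) = 0.9146059
k_eff = k_inf * P_TNL * P_FNL = 1.608843 * 0.9406462 * 0.9146059
k_eff = 1.3841

1.3841


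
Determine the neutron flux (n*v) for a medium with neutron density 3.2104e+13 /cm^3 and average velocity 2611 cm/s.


phi = n * v
phi = 3.2104e+13 * 2611
phi = 8.3824e+16 /cm^2/s

8.3824e+16


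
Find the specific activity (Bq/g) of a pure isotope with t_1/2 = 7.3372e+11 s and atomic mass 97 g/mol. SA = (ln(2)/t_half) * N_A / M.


lambda = ln(2) / t_half = ln(2) / 7.3372e+11 = 9.447026e-13 /s
SA = lambda * N_A / M
SA = 9.447026e-13 * 6.022e23 / 97
SA = 5.8649e+09 Bq/g

5.8649e+09


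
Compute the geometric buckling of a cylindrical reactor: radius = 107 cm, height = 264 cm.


B^2 = (2.405/R)^2 + (pi/H)^2
B^2 = (2.405/107)^2 + (pi/264)^2
B^2 = 6.4681e-04 /cm^2

6.4681e-04


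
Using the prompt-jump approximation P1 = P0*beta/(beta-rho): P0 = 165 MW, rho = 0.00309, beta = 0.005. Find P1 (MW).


P1/P0 = beta / (beta - rho)
P1/P0 = 0.005 / (0.005 - 0.00309) = 2.617801
P1 = 165 * 2.617801 = 431.94 MW

431.94


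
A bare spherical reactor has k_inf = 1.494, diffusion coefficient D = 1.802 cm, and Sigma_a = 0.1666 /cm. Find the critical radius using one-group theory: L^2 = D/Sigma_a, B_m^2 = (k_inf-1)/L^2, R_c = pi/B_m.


L^2 = D / Sigma_a = 1.802 / 0.1666 = 10.81633 cm^2
B_m^2 = (k_inf - 1) / L^2 = (1.494 - 1) / 10.81633 = 0.04567168 /cm^2
For a bare sphere: B_g = pi/R, so R_c = pi / sqrt(B_m^2)
R_c = pi / sqrt(0.04567168) = 14.700 cm

14.700


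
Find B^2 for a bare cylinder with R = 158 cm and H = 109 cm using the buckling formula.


B^2 = (2.405/R)^2 + (pi/H)^2
B^2 = (2.405/158)^2 + (pi/109)^2
B^2 = 0.0010624 /cm^2

0.0010624


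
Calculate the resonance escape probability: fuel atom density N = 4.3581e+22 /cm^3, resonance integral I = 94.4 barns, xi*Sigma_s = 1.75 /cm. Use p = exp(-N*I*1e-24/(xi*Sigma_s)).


p = exp(-N * I * 1e-24 / (xi*Sigma_s))
p = exp(-4.3581e+22 * 94.4 * 1e-24 / 1.75)
p = 0.095285

0.095285


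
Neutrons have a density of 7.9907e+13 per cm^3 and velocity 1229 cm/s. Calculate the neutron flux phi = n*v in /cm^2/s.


phi = n * v
phi = 7.9907e+13 * 1229
phi = 9.8206e+16 /cm^2/s

9.8206e+16


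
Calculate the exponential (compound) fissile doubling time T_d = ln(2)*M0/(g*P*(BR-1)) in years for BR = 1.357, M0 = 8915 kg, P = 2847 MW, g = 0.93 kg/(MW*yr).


Breeding gain G = BR - 1 = 1.357 - 1 = 0.357
Fissile production rate = g * P * G = 0.93 * 2847 * 0.357 = 945.23247 kg/yr
T_d = ln(2) * M0 / (g * P * G)
T_d = ln(2) * 8915 / 945.23247 = 6.5374 yr

6.5374


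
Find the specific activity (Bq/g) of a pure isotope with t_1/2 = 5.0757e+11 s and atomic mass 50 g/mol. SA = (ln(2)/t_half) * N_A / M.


lambda = ln(2) / t_half = ln(2) / 5.0757e+11 = 1.365619e-12 /s
SA = lambda * N_A / M
SA = 1.365619e-12 * 6.022e23 / 50
SA = 1.6448e+10 Bq/g

1.6448e+10


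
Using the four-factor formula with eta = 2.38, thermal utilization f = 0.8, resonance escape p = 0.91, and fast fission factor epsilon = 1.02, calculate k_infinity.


k_inf = eta * f * p * epsilon
k_inf = 2.38 * 0.8 * 0.91 * 1.02
k_inf = 1.7673

1.7673


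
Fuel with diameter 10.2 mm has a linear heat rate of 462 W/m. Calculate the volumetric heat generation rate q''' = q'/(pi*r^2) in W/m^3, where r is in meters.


r = D / 2 / 1000 = 10.2 / 2 / 1000 = 0.0051 m
q''' = q' / (pi * r^2)
q''' = 462 / (pi * 0.0051^2)
q''' = 5.6539e+06 W/m^3

5.6539e+06


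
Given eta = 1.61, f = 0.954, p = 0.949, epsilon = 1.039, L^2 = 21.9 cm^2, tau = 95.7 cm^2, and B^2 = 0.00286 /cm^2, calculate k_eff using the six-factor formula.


k_inf = eta*f*p*eps = 1.61*0.954*0.949*1.039 = 1.514454
P_TNL = 1/(1 + L^2*B^2) = 1/(1 + 21.9*0.00286) = 0.9410578
P_FNL = exp(-B^2*tau) = exp(-0.00286*95.7) = 0.7605587
k_eff = k_inf * P_TNL * P_FNL = 1.514454 * 0.9410578 * 0.7605587
k_eff = 1.0839

1.0839


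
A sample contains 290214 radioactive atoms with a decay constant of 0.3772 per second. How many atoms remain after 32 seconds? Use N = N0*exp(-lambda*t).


N = N0 * exp(-lambda * t)
N = 290214 * exp(-0.3772 * 32)
N = 1.6619

1.6619


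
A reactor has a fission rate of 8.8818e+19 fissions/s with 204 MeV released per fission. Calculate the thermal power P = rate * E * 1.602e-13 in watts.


P = fission_rate * E_MeV * 1.602e-13
P = 8.8818e+19 * 204 * 1.602e-13
P = 2.9026e+09 W

2.9026e+09


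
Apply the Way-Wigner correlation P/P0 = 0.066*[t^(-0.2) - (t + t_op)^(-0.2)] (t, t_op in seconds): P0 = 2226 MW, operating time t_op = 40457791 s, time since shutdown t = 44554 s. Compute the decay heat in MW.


P/P0 = 0.066 * [t^(-0.2) - (t + t_op)^(-0.2)]
P/P0 = 0.066 * [44554^(-0.2) - (44554 + 40457791)^(-0.2)]
P/P0 = 0.066 * [0.1175500 - 0.03009567] = 0.005771986
P = 2226 * 0.005771986 = 12.848 MW

12.848


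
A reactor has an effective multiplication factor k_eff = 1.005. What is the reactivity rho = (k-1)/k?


rho = (k_eff - 1) / k_eff
rho = (1.005 - 1) / 1.005
rho = 0.0049751

0.0049751


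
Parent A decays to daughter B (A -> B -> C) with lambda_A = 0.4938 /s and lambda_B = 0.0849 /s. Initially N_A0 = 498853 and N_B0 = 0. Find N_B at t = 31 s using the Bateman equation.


N_B(t) = lambda_A * N_A0 / (lambda_B - lambda_A) * [exp(-lambda_A*t) - exp(-lambda_B*t)]
exp(-0.4938*31) = 2.248573e-07; exp(-0.0849*31) = 0.07194164
N_B = 0.4938 * 498853 / (0.0849 - 0.4938) * (2.248573e-07 - 0.07194164)
N_B = 43340

43340


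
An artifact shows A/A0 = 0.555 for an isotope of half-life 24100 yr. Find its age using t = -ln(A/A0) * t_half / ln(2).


lambda = ln(2) / t_half = ln(2) / 24100 = 2.876129e-05 /yr
t = -ln(A/A0) / lambda
t = -ln(0.555) / 2.876129e-05
t = 20472 yr

20472


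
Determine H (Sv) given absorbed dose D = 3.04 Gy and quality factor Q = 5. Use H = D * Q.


H = D * Q
H = 3.04 * 5
H = 15.200 Sv

15.200


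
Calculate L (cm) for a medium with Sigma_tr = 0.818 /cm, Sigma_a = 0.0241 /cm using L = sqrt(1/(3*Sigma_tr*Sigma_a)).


D = 1 / (3 * Sigma_tr) = 1 / (3 * 0.818) = 0.4074980 cm
L = sqrt(D / Sigma_a)
L = sqrt(0.4074980 / 0.0241)
L = 4.1120 cm

4.1120


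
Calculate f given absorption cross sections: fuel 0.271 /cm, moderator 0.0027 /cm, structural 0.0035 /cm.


f = Sigma_a_fuel / (Sigma_a_fuel + Sigma_a_mod + Sigma_a_other)
f = 0.271 / (0.271 + 0.0027 + 0.0035)
f = 0.97763

0.97763


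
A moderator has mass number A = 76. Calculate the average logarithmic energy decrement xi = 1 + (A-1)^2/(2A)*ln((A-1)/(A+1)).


xi = 1 + (A-1)^2/(2A) * ln((A-1)/(A+1))
xi = 1 + (76-1)^2/(2*76) * ln((76-1)/(76 +1))
xi = 0.026086

0.026086


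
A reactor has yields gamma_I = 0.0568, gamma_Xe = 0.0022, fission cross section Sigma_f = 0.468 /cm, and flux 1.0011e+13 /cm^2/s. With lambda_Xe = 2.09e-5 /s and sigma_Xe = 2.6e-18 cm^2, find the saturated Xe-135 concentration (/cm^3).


Xe_eq = (gamma_I + gamma_Xe) * Sigma_f * phi / (lambda_Xe + sigma_Xe * phi)
Numerator = (0.0568 + 0.0022) * 0.468 * 1.0011e+13 = 2.764237e+11
Denominator = 2.09e-5 + 2.6e-18 * 1.0011e+13 = 4.692860e-05
Xe_eq = 2.764237e+11 / 4.692860e-05 = 5.8903e+15 /cm^3

5.8903e+15


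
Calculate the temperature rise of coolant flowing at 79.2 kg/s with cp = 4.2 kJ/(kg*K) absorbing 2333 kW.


dT = Q / (m_dot * cp)
dT = 2333 / (79.2 * 4.2)
dT = 7.0136 C

7.0136


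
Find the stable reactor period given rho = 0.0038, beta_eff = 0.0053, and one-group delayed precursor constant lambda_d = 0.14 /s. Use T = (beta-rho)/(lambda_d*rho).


T = (beta - rho) / (lambda_d * rho)
T = (0.0053 - 0.0038) / (0.14 * 0.0038)
T = 2.8195 s

2.8195


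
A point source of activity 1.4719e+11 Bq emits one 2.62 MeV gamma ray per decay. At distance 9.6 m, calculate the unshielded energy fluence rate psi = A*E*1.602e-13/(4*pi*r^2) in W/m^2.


psi = A * E * 1.602e-13 / (4*pi*r^2)
psi = 1.4719e+11 * 2.62 * 1.602e-13 / (4*pi*9.6^2)
psi = 5.3345e-05 W/m^2

5.3345e-05


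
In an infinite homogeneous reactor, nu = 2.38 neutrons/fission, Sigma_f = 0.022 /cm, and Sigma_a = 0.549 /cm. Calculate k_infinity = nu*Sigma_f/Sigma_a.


k_inf = nu * Sigma_f / Sigma_a
k_inf = 2.38 * 0.022 / 0.549
k_inf = 0.095373

0.095373


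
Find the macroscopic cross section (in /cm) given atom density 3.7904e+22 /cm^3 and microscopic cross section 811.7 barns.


Sigma = N * sigma_barns * 1e-24
Sigma = 3.7904e+22 * 811.7 * 1e-24
Sigma = 30.767 /cm

30.767


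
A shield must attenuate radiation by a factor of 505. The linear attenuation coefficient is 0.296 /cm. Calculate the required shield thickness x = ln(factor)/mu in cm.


x = ln(factor) / mu
x = ln(505) / 0.296
x = 21.029 cm

21.029


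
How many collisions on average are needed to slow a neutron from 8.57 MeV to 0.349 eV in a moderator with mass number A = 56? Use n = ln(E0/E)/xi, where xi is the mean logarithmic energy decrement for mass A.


xi = 1 + (A-1)^2/(2A)*ln((A-1)/(A+1)) = 0.03529286 (for A = 56)
n = ln(E0/E) / xi
n = ln(8.57e6 / 0.349) / 0.03529286
n = ln(2.455587e+07) / 0.03529286 = 482.15

482.15


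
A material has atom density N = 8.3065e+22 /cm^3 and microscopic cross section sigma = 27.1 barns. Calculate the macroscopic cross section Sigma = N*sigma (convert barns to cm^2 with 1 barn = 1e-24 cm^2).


Sigma = N * sigma_barns * 1e-24
Sigma = 8.3065e+22 * 27.1 * 1e-24
Sigma = 2.2511 /cm

2.2511


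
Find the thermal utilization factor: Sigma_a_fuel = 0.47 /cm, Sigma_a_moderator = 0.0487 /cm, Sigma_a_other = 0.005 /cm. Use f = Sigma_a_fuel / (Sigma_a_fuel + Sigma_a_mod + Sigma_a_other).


f = Sigma_a_fuel / (Sigma_a_fuel + Sigma_a_mod + Sigma_a_other)
f = 0.47 / (0.47 + 0.0487 + 0.005)
f = 0.89746

0.89746


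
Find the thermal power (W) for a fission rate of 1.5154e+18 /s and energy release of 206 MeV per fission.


P = fission_rate * E_MeV * 1.602e-13
P = 1.5154e+18 * 206 * 1.602e-13
P = 5.0010e+07 W

5.0010e+07


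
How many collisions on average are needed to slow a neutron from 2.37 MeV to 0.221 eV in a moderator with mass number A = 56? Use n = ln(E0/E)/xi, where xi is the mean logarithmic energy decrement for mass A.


xi = 1 + (A-1)^2/(2A)*ln((A-1)/(A+1)) = 0.03529286 (for A = 56)
n = ln(E0/E) / xi
n = ln(2.37e6 / 0.221) / 0.03529286
n = ln(1.072398e+07) / 0.03529286 = 458.68

458.68


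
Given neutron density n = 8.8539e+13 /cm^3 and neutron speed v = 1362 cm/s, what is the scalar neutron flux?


phi = n * v
phi = 8.8539e+13 * 1362
phi = 1.2059e+17 /cm^2/s

1.2059e+17


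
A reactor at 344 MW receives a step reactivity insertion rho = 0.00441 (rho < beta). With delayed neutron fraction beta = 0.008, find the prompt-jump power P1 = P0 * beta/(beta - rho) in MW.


P1/P0 = beta / (beta - rho)
P1/P0 = 0.008 / (0.008 - 0.00441) = 2.228412
P1 = 344 * 2.228412 = 766.57 MW

766.57


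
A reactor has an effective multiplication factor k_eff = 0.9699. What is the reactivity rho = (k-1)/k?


rho = (k_eff - 1) / k_eff
rho = (0.9699 - 1) / 0.9699
rho = -0.031034

-0.031034


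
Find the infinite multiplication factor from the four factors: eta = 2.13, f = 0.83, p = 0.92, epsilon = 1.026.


k_inf = eta * f * p * epsilon
k_inf = 2.13 * 0.83 * 0.92 * 1.026
k_inf = 1.6688

1.6688


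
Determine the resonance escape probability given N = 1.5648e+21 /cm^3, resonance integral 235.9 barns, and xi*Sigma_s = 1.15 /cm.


p = exp(-N * I * 1e-24 / (xi*Sigma_s))
p = exp(-1.5648e+21 * 235.9 * 1e-24 / 1.15)
p = 0.72543

0.72543


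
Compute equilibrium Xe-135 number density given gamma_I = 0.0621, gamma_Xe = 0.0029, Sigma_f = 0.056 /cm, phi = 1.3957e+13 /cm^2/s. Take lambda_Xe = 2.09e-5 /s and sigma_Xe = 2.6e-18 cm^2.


Xe_eq = (gamma_I + gamma_Xe) * Sigma_f * phi / (lambda_Xe + sigma_Xe * phi)
Numerator = (0.0621 + 0.0029) * 0.056 * 1.3957e+13 = 5.080348e+10
Denominator = 2.09e-5 + 2.6e-18 * 1.3957e+13 = 5.718820e-05
Xe_eq = 5.080348e+10 / 5.718820e-05 = 8.8836e+14 /cm^3

8.8836e+14


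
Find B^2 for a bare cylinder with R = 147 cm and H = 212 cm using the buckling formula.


B^2 = (2.405/R)^2 + (pi/H)^2
B^2 = (2.405/147)^2 + (pi/212)^2
B^2 = 4.8727e-04 /cm^2

4.8727e-04


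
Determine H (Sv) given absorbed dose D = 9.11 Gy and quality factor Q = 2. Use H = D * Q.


H = D * Q
H = 9.11 * 2
H = 18.220 Sv

18.220


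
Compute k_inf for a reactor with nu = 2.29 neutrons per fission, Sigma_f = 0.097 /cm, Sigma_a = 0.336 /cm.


k_inf = nu * Sigma_f / Sigma_a
k_inf = 2.29 * 0.097 / 0.336
k_inf = 0.66110

0.66110


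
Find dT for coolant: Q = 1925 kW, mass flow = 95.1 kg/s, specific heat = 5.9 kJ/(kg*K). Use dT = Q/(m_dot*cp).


dT = Q / (m_dot * cp)
dT = 1925 / (95.1 * 5.9)
dT = 3.4308 C

3.4308


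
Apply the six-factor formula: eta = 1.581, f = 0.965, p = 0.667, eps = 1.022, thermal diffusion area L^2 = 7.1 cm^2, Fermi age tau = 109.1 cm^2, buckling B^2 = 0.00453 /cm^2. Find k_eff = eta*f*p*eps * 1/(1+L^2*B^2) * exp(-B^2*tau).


k_inf = eta*f*p*eps = 1.581*0.965*0.667*1.022 = 1.040006
P_TNL = 1/(1 + L^2*B^2) = 1/(1 + 7.1*0.00453) = 0.9688392
P_FNL = exp(-B^2*tau) = exp(-0.00453*109.1) = 0.6100447
k_eff = k_inf * P_TNL * P_FNL = 1.040006 * 0.9688392 * 0.6100447
k_eff = 0.61468

0.61468


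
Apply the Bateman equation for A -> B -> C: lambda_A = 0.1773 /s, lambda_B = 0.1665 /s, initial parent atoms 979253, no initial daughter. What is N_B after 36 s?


N_B(t) = lambda_A * N_A0 / (lambda_B - lambda_A) * [exp(-lambda_A*t) - exp(-lambda_B*t)]
exp(-0.1773*36) = 0.001690383; exp(-0.1665*36) = 0.002493669
N_B = 0.1773 * 979253 / (0.1665 - 0.1773) * (0.001690383 - 0.002493669)
N_B = 12914

12914


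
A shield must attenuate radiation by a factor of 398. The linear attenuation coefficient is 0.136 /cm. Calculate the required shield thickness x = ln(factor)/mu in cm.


x = ln(factor) / mu
x = ln(398) / 0.136
x = 44.018 cm

44.018


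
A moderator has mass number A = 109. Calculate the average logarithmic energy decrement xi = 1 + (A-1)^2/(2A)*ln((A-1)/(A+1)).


xi = 1 + (A-1)^2/(2A) * ln((A-1)/(A+1))
xi = 1 + (109-1)^2/(2*109) * ln((109-1)/(109 +1))
xi = 0.018237

0.018237


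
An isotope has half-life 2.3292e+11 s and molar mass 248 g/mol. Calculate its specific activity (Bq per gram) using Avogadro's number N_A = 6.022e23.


lambda = ln(2) / t_half = ln(2) / 2.3292e+11 = 2.975902e-12 /s
SA = lambda * N_A / M
SA = 2.975902e-12 * 6.022e23 / 248
SA = 7.2262e+09 Bq/g

7.2262e+09


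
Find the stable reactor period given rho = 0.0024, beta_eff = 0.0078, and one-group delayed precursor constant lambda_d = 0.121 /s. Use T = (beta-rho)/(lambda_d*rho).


T = (beta - rho) / (lambda_d * rho)
T = (0.0078 - 0.0024) / (0.121 * 0.0024)
T = 18.595 s

18.595


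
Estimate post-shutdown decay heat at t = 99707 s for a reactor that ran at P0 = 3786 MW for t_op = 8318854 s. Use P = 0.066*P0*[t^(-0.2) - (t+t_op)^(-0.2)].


P/P0 = 0.066 * [t^(-0.2) - (t + t_op)^(-0.2)]
P/P0 = 0.066 * [99707^(-0.2) - (99707 + 8318854)^(-0.2)]
P/P0 = 0.066 * [0.1000587 - 0.04120524] = 0.003884328
P = 3786 * 0.003884328 = 14.706 MW

14.706


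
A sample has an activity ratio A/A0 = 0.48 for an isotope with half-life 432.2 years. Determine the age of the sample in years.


lambda = ln(2) / t_half = ln(2) / 432.2 = 0.001603765 /yr
t = -ln(A/A0) / lambda
t = -ln(0.48) / 0.001603765
t = 457.65 yr

457.65


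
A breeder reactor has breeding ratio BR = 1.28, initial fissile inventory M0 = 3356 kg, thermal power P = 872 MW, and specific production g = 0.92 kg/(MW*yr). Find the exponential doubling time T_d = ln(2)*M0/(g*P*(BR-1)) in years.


Breeding gain G = BR - 1 = 1.28 - 1 = 0.28
Fissile production rate = g * P * G = 0.92 * 872 * 0.28 = 224.6272 kg/yr
T_d = ln(2) * M0 / (g * P * G)
T_d = ln(2) * 3356 / 224.6272 = 10.356 yr

10.356


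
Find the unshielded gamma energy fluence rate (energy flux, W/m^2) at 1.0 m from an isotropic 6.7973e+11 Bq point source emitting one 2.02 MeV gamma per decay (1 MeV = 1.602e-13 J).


psi = A * E * 1.602e-13 / (4*pi*r^2)
psi = 6.7973e+11 * 2.02 * 1.602e-13 / (4*pi*1.0^2)
psi = 0.017504 W/m^2

0.017504


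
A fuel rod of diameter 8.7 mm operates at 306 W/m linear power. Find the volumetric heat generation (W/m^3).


r = D / 2 / 1000 = 8.7 / 2 / 1000 = 0.00435 m
q''' = q' / (pi * r^2)
q''' = 306 / (pi * 0.00435^2)
q''' = 5.1475e+06 W/m^3

5.1475e+06


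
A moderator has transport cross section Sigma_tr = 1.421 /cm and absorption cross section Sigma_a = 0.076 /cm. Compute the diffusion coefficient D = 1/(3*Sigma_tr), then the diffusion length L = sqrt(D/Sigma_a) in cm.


D = 1 / (3 * Sigma_tr) = 1 / (3 * 1.421) = 0.2345766 cm
L = sqrt(D / Sigma_a)
L = sqrt(0.2345766 / 0.076)
L = 1.7569 cm

1.7569


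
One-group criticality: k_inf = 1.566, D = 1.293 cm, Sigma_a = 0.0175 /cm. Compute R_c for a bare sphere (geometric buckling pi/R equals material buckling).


L^2 = D / Sigma_a = 1.293 / 0.0175 = 73.88571 cm^2
B_m^2 = (k_inf - 1) / L^2 = (1.566 - 1) / 73.88571 = 0.007660480 /cm^2
For a bare sphere: B_g = pi/R, so R_c = pi / sqrt(B_m^2)
R_c = pi / sqrt(0.007660480) = 35.894 cm

35.894


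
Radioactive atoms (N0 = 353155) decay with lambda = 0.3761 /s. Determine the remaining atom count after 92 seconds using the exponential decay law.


N = N0 * exp(-lambda * t)
N = 353155 * exp(-0.3761 * 92)
N = 3.3178e-10

3.3178e-10


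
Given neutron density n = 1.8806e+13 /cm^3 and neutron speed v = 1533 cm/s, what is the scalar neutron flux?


phi = n * v
phi = 1.8806e+13 * 1533
phi = 2.8830e+16 /cm^2/s

2.8830e+16


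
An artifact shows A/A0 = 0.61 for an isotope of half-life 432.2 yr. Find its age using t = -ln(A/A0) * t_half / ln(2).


lambda = ln(2) / t_half = ln(2) / 432.2 = 0.001603765 /yr
t = -ln(A/A0) / lambda
t = -ln(0.61) / 0.001603765
t = 308.21 yr

308.21


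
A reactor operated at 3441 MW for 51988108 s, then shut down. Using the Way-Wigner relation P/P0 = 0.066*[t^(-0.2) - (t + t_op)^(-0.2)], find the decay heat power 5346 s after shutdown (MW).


P/P0 = 0.066 * [t^(-0.2) - (t + t_op)^(-0.2)]
P/P0 = 0.066 * [5346^(-0.2) - (5346 + 51988108)^(-0.2)]
P/P0 = 0.066 * [0.1796363 - 0.02862927] = 0.009966464
P = 3441 * 0.009966464 = 34.295 MW

34.295


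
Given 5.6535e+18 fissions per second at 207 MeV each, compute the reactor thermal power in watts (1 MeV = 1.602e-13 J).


P = fission_rate * E_MeV * 1.602e-13
P = 5.6535e+18 * 207 * 1.602e-13
P = 1.8748e+08 W

1.8748e+08


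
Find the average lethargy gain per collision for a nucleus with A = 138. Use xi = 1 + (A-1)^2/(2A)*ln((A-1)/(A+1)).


xi = 1 + (A-1)^2/(2A) * ln((A-1)/(A+1))
xi = 1 + (138-1)^2/(2*138) * ln((138-1)/(138 +1))
xi = 0.014423

0.014423


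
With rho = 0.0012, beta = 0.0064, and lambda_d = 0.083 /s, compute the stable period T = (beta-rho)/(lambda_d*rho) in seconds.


T = (beta - rho) / (lambda_d * rho)
T = (0.0064 - 0.0012) / (0.083 * 0.0012)
T = 52.209 s

52.209


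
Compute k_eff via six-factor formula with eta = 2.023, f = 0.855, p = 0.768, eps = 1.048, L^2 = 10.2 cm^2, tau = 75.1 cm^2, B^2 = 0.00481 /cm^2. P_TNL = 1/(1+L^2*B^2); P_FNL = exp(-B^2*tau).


k_inf = eta*f*p*eps = 2.023*0.855*0.768*1.048 = 1.392145
P_TNL = 1/(1 + L^2*B^2) = 1/(1 + 10.2*0.00481) = 0.9532325
P_FNL = exp(-B^2*tau) = exp(-0.00481*75.1) = 0.6968180
k_eff = k_inf * P_TNL * P_FNL = 1.392145 * 0.9532325 * 0.6968180
k_eff = 0.92470

0.92470


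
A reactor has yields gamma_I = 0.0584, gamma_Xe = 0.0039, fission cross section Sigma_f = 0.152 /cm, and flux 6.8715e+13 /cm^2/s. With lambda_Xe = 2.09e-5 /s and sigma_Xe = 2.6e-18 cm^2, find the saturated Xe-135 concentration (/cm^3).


Xe_eq = (gamma_I + gamma_Xe) * Sigma_f * phi / (lambda_Xe + sigma_Xe * phi)
Numerator = (0.0584 + 0.0039) * 0.152 * 6.8715e+13 = 6.507036e+11
Denominator = 2.09e-5 + 2.6e-18 * 6.8715e+13 = 1.995590e-04
Xe_eq = 6.507036e+11 / 1.995590e-04 = 3.2607e+15 /cm^3

3.2607e+15


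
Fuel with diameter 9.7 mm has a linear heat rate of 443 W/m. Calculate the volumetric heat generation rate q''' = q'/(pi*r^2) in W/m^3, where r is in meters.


r = D / 2 / 1000 = 9.7 / 2 / 1000 = 0.00485 m
q''' = q' / (pi * r^2)
q''' = 443 / (pi * 0.00485^2)
q''' = 5.9947e+06 W/m^3

5.9947e+06


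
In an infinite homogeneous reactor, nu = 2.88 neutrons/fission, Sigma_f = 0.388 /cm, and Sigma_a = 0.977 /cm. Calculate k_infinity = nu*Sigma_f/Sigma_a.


k_inf = nu * Sigma_f / Sigma_a
k_inf = 2.88 * 0.388 / 0.977
k_inf = 1.1437

1.1437


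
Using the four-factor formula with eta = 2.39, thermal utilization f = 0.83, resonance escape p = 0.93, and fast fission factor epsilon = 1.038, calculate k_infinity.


k_inf = eta * f * p * epsilon
k_inf = 2.39 * 0.83 * 0.93 * 1.038
k_inf = 1.9149

1.9149


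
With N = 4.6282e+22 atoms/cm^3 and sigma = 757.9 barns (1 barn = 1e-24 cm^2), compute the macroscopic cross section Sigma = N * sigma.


Sigma = N * sigma_barns * 1e-24
Sigma = 4.6282e+22 * 757.9 * 1e-24
Sigma = 35.077 /cm

35.077


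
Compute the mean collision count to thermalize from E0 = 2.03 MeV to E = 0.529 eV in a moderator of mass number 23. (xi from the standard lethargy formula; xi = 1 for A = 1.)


xi = 1 + (A-1)^2/(2A)*ln((A-1)/(A+1)) = 0.08448899 (for A = 23)
n = ln(E0/E) / xi
n = ln(2.03e6 / 0.529) / 0.08448899
n = ln(3.837429e+06) / 0.08448899 = 179.44

179.44


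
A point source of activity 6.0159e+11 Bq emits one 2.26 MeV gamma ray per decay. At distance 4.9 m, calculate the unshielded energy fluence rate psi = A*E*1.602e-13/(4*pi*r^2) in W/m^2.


psi = A * E * 1.602e-13 / (4*pi*r^2)
psi = 6.0159e+11 * 2.26 * 1.602e-13 / (4*pi*4.9^2)
psi = 7.2189e-04 W/m^2

7.2189e-04


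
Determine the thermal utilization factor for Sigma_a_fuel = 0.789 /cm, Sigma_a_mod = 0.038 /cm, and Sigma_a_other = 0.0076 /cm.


f = Sigma_a_fuel / (Sigma_a_fuel + Sigma_a_mod + Sigma_a_other)
f = 0.789 / (0.789 + 0.038 + 0.0076)
f = 0.94536

0.94536


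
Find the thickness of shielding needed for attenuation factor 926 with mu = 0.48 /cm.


x = ln(factor) / mu
x = ln(926) / 0.48
x = 14.231 cm

14.231


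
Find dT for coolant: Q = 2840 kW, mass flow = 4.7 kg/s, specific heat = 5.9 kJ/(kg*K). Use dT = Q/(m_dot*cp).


dT = Q / (m_dot * cp)
dT = 2840 / (4.7 * 5.9)
dT = 102.42 C

102.42


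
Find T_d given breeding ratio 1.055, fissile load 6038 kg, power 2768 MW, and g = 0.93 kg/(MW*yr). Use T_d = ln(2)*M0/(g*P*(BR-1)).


Breeding gain G = BR - 1 = 1.055 - 1 = 0.055
Fissile production rate = g * P * G = 0.93 * 2768 * 0.055 = 141.5832 kg/yr
T_d = ln(2) * M0 / (g * P * G)
T_d = ln(2) * 6038 / 141.5832 = 29.560 yr

29.560


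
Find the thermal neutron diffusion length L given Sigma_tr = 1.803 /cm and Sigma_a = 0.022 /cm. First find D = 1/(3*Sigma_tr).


D = 1 / (3 * Sigma_tr) = 1 / (3 * 1.803) = 0.1848771 cm
L = sqrt(D / Sigma_a)
L = sqrt(0.1848771 / 0.022)
L = 2.8989 cm

2.8989


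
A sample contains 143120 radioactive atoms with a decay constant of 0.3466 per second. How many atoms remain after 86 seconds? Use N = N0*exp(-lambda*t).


N = N0 * exp(-lambda * t)
N = 143120 * exp(-0.3466 * 86)
N = 1.6234e-08

1.6234e-08


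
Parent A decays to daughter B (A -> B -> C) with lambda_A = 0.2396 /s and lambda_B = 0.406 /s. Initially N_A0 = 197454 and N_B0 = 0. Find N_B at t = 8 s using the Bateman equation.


N_B(t) = lambda_A * N_A0 / (lambda_B - lambda_A) * [exp(-lambda_A*t) - exp(-lambda_B*t)]
exp(-0.2396*8) = 0.1470769; exp(-0.406*8) = 0.03885183
N_B = 0.2396 * 197454 / (0.406 - 0.2396) * (0.1470769 - 0.03885183)
N_B = 30770

30770


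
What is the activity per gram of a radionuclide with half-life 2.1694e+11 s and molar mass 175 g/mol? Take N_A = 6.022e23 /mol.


lambda = ln(2) / t_half = ln(2) / 2.1694e+11 = 3.195110e-12 /s
SA = lambda * N_A / M
SA = 3.195110e-12 * 6.022e23 / 175
SA = 1.0995e+10 Bq/g

1.0995e+10


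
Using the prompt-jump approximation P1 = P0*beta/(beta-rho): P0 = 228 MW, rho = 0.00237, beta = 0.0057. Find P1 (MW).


P1/P0 = beta / (beta - rho)
P1/P0 = 0.0057 / (0.0057 - 0.00237) = 1.711712
P1 = 228 * 1.711712 = 390.27 MW

390.27


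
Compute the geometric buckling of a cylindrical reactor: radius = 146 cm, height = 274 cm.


B^2 = (2.405/R)^2 + (pi/H)^2
B^2 = (2.405/146)^2 + (pi/274)^2
B^2 = 4.0281e-04 /cm^2

4.0281e-04


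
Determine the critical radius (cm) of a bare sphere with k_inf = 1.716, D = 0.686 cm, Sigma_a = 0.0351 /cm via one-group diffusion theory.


L^2 = D / Sigma_a = 0.686 / 0.0351 = 19.54416 cm^2
B_m^2 = (k_inf - 1) / L^2 = (1.716 - 1) / 19.54416 = 0.03663498 /cm^2
For a bare sphere: B_g = pi/R, so R_c = pi / sqrt(B_m^2)
R_c = pi / sqrt(0.03663498) = 16.414 cm

16.414


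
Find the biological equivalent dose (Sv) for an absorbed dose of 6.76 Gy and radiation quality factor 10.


H = D * Q
H = 6.76 * 10
H = 67.600 Sv

67.600


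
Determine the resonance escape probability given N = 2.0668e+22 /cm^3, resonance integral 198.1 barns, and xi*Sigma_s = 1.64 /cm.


p = exp(-N * I * 1e-24 / (xi*Sigma_s))
p = exp(-2.0668e+22 * 198.1 * 1e-24 / 1.64)
p = 0.082369

0.082369


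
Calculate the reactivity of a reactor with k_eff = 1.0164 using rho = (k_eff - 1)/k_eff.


rho = (k_eff - 1) / k_eff
rho = (1.0164 - 1) / 1.0164
rho = 0.016135

0.016135


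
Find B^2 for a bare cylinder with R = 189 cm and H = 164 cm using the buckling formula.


B^2 = (2.405/R)^2 + (pi/H)^2
B^2 = (2.405/189)^2 + (pi/164)^2
B^2 = 5.2888e-04 /cm^2

5.2888e-04


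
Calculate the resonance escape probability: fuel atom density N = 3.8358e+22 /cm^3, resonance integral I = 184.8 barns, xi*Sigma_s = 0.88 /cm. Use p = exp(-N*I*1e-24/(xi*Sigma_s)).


p = exp(-N * I * 1e-24 / (xi*Sigma_s))
p = exp(-3.8358e+22 * 184.8 * 1e-24 / 0.88)
p = 3.1745e-04

3.1745e-04


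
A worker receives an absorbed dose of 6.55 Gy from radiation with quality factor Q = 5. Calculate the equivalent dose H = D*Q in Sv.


H = D * Q
H = 6.55 * 5
H = 32.750 Sv

32.750


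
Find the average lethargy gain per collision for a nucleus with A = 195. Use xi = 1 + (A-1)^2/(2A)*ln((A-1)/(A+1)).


xi = 1 + (A-1)^2/(2A) * ln((A-1)/(A+1))
xi = 1 + (195-1)^2/(2*195) * ln((195-1)/(195 +1))
xi = 0.010221

0.010221


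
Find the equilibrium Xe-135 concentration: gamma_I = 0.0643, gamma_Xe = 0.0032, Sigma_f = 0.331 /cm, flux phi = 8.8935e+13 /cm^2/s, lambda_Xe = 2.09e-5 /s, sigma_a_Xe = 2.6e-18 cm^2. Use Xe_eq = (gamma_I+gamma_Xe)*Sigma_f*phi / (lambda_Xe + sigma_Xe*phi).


Xe_eq = (gamma_I + gamma_Xe) * Sigma_f * phi / (lambda_Xe + sigma_Xe * phi)
Numerator = (0.0643 + 0.0032) * 0.331 * 8.8935e+13 = 1.987030e+12
Denominator = 2.09e-5 + 2.6e-18 * 8.8935e+13 = 2.521310e-04
Xe_eq = 1.987030e+12 / 2.521310e-04 = 7.8809e+15 /cm^3

7.8809e+15


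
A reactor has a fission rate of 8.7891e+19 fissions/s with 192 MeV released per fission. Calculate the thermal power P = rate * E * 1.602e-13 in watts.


P = fission_rate * E_MeV * 1.602e-13
P = 8.7891e+19 * 192 * 1.602e-13
P = 2.7034e+09 W

2.7034e+09


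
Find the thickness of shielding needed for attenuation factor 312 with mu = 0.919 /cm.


x = ln(factor) / mu
x = ln(312) / 0.919
x = 6.2492 cm

6.2492


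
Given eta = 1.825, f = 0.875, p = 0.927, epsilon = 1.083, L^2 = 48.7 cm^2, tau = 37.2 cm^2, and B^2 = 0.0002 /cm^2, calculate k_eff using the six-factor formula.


k_inf = eta*f*p*eps = 1.825*0.875*0.927*1.083 = 1.603168
P_TNL = 1/(1 + L^2*B^2) = 1/(1 + 48.7*0.0002) = 0.9903540
P_FNL = exp(-B^2*tau) = exp(-0.0002*37.2) = 0.9925876
k_eff = k_inf * P_TNL * P_FNL = 1.603168 * 0.9903540 * 0.9925876
k_eff = 1.5759

1.5759


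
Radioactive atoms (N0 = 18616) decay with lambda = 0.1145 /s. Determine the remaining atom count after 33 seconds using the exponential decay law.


N = N0 * exp(-lambda * t)
N = 18616 * exp(-0.1145 * 33)
N = 425.51

425.51


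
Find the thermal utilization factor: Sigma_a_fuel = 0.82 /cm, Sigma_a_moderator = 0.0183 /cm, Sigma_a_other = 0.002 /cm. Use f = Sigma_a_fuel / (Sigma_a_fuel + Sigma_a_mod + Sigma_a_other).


f = Sigma_a_fuel / (Sigma_a_fuel + Sigma_a_mod + Sigma_a_other)
f = 0.82 / (0.82 + 0.0183 + 0.002)
f = 0.97584

0.97584


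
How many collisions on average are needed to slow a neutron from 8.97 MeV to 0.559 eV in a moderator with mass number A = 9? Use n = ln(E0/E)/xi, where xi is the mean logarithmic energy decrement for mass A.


xi = 1 + (A-1)^2/(2A)*ln((A-1)/(A+1)) = 0.2066007 (for A = 9)
n = ln(E0/E) / xi
n = ln(8.97e6 / 0.559) / 0.2066007
n = ln(1.604651e+07) / 0.2066007 = 80.305

80.305


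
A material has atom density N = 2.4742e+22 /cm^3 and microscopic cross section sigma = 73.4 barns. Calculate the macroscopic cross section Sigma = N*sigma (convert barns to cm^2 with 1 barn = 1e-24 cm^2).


Sigma = N * sigma_barns * 1e-24
Sigma = 2.4742e+22 * 73.4 * 1e-24
Sigma = 1.8161 /cm

1.8161


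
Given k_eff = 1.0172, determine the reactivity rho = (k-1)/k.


rho = (k_eff - 1) / k_eff
rho = (1.0172 - 1) / 1.0172
rho = 0.016909

0.016909


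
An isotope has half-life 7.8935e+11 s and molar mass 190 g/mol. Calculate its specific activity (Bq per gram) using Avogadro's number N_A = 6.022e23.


lambda = ln(2) / t_half = ln(2) / 7.8935e+11 = 8.781240e-13 /s
SA = lambda * N_A / M
SA = 8.781240e-13 * 6.022e23 / 190
SA = 2.7832e+09 Bq/g

2.7832e+09


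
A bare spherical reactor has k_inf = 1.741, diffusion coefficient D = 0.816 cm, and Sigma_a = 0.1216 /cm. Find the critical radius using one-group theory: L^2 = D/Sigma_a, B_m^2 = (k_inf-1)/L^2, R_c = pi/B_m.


L^2 = D / Sigma_a = 0.816 / 0.1216 = 6.710526 cm^2
B_m^2 = (k_inf - 1) / L^2 = (1.741 - 1) / 6.710526 = 0.1104235 /cm^2
For a bare sphere: B_g = pi/R, so R_c = pi / sqrt(B_m^2)
R_c = pi / sqrt(0.1104235) = 9.4541 cm

9.4541


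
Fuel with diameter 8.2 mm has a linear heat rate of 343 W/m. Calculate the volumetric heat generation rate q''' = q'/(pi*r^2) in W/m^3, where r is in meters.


r = D / 2 / 1000 = 8.2 / 2 / 1000 = 0.0041 m
q''' = q' / (pi * r^2)
q''' = 343 / (pi * 0.0041^2)
q''' = 6.4950e+06 W/m^3

6.4950e+06


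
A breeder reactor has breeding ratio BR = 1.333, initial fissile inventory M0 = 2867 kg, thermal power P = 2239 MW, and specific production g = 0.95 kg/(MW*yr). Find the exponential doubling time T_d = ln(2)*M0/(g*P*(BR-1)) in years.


Breeding gain G = BR - 1 = 1.333 - 1 = 0.333
Fissile production rate = g * P * G = 0.95 * 2239 * 0.333 = 708.30765 kg/yr
T_d = ln(2) * M0 / (g * P * G)
T_d = ln(2) * 2867 / 708.30765 = 2.8056 yr

2.8056


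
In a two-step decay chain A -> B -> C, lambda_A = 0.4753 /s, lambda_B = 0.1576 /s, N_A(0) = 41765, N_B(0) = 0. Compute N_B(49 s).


N_B(t) = lambda_A * N_A0 / (lambda_B - lambda_A) * [exp(-lambda_A*t) - exp(-lambda_B*t)]
exp(-0.4753*49) = 7.680895e-11; exp(-0.1576*49) = 4.427966e-04
N_B = 0.4753 * 41765 / (0.1576 - 0.4753) * (7.680895e-11 - 4.427966e-04)
N_B = 27.667

27.667


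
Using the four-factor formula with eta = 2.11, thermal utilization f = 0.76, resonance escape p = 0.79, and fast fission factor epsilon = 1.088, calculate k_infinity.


k_inf = eta * f * p * epsilon
k_inf = 2.11 * 0.76 * 0.79 * 1.088
k_inf = 1.3783

1.3783


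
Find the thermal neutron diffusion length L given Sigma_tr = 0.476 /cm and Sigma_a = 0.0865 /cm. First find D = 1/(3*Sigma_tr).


D = 1 / (3 * Sigma_tr) = 1 / (3 * 0.476) = 0.7002801 cm
L = sqrt(D / Sigma_a)
L = sqrt(0.7002801 / 0.0865)
L = 2.8453 cm

2.8453


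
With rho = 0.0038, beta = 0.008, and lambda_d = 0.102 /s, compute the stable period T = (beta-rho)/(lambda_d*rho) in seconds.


T = (beta - rho) / (lambda_d * rho)
T = (0.008 - 0.0038) / (0.102 * 0.0038)
T = 10.836 s

10.836


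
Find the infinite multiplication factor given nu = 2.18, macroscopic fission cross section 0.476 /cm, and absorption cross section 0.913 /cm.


k_inf = nu * Sigma_f / Sigma_a
k_inf = 2.18 * 0.476 / 0.913
k_inf = 1.1366

1.1366


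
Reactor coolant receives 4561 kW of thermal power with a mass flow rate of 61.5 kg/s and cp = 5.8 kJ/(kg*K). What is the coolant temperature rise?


dT = Q / (m_dot * cp)
dT = 4561 / (61.5 * 5.8)
dT = 12.787 C

12.787


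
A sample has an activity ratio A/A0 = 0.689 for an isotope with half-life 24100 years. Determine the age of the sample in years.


lambda = ln(2) / t_half = ln(2) / 24100 = 2.876129e-05 /yr
t = -ln(A/A0) / lambda
t = -ln(0.689) / 2.876129e-05
t = 12952 yr

12952


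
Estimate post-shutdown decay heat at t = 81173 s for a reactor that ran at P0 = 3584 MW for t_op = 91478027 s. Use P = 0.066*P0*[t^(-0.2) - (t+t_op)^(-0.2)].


P/P0 = 0.066 * [t^(-0.2) - (t + t_op)^(-0.2)]
P/P0 = 0.066 * [81173^(-0.2) - (81173 + 91478027)^(-0.2)]
P/P0 = 0.066 * [0.1042600 - 0.02556581] = 0.005193817
P = 3584 * 0.005193817 = 18.615 MW

18.615


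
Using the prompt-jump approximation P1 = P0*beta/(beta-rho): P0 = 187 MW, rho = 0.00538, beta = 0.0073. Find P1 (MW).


P1/P0 = beta / (beta - rho)
P1/P0 = 0.0073 / (0.0073 - 0.00538) = 3.802083
P1 = 187 * 3.802083 = 710.99 MW

710.99


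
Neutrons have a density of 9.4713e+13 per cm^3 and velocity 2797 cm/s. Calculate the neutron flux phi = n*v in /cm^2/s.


phi = n * v
phi = 9.4713e+13 * 2797
phi = 2.6491e+17 /cm^2/s

2.6491e+17


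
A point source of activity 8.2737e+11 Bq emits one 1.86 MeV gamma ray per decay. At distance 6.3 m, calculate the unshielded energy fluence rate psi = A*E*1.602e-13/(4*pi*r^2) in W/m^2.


psi = A * E * 1.602e-13 / (4*pi*r^2)
psi = 8.2737e+11 * 1.86 * 1.602e-13 / (4*pi*6.3^2)
psi = 4.9429e-04 W/m^2

4.9429e-04


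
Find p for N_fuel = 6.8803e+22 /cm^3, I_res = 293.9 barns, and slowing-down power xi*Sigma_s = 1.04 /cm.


p = exp(-N * I * 1e-24 / (xi*Sigma_s))
p = exp(-6.8803e+22 * 293.9 * 1e-24 / 1.04)
p = 3.5959e-09

3.5959e-09


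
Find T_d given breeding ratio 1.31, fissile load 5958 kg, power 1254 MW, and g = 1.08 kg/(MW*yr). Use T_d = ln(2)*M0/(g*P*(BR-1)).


Breeding gain G = BR - 1 = 1.31 - 1 = 0.31
Fissile production rate = g * P * G = 1.08 * 1254 * 0.31 = 419.8392 kg/yr
T_d = ln(2) * M0 / (g * P * G)
T_d = ln(2) * 5958 / 419.8392 = 9.8366 yr

9.8366
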